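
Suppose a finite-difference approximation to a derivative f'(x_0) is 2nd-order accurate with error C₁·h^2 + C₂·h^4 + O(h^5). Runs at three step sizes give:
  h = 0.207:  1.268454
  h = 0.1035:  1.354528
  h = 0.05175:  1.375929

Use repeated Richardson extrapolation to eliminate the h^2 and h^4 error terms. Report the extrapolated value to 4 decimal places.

First eliminate the h^2 term (factor 2^2 = 4):
  B₁ = (4·1.354528 − 1.268454)/3 = 1.383219
  B₂ = (4·1.375929 − 1.354528)/3 = 1.383063
Then eliminate the h^4 term (factor 2^4 = 16):
  (16·1.383063 − 1.383219)/15 = 1.383053

1.3831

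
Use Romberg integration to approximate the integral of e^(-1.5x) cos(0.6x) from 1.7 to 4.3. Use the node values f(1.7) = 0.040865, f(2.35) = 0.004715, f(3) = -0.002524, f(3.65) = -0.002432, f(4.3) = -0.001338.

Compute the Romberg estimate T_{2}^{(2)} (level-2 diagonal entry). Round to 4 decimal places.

0.0092

T_{0}^{(0)} (trapezoid, 1 panel, h=2.6000): 0.051385
T_{1}^{(0)} (trapezoid, 2 panels, h=1.3000): 0.022411
T_{2}^{(0)} (trapezoid, 4 panels, h=0.6500): 0.012690
T_{1}^{(1)} = 0.022411 + (0.022411 − 0.051385)/3 = 0.012753
T_{2}^{(1)} = 0.012690 + (0.012690 − 0.022411)/3 = 0.009450
T_{2}^{(2)} = 0.009450 + (0.009450 − 0.012753)/15 = 0.009230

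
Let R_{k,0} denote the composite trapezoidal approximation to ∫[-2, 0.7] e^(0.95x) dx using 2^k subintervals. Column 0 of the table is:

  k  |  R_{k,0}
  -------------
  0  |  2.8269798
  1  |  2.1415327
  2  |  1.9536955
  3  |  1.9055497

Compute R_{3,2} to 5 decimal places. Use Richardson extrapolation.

Richardson extrapolation on the trapezoidal column (denominator 4−1=3):
R_{2,1} = (4·1.9536955 − 2.1415327) / 3 = 1.8910831
R_{3,1} = 1.9055497 + (1.9055497 − 1.9536955)/3 = 1.8895011
R_{3,2} = 1.8895011 + (1.8895011 − 1.8910831)/15 = 1.8893956

1.88940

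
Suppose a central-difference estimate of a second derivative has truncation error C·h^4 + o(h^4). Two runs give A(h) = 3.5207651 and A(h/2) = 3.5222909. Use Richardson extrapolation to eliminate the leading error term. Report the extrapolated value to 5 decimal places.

Extrapolated value = (16·A(h/2) − A(h)) / (16 − 1)
= (16·3.5222909 − 3.5207651) / 15
= 52.8358893 / 15 = 3.5223926

3.52239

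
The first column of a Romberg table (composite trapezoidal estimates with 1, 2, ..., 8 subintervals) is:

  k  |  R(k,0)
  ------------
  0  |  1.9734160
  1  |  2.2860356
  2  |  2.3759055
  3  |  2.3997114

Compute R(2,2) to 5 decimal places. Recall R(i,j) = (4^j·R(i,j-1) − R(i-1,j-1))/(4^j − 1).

2.40690

Richardson extrapolation on the trapezoidal column (denominator 4−1=3):
R(1,1) = 2.2860356 + (2.2860356 − 1.9734160)/3 = 2.3902421
R(2,1) = 2.3759055 + (2.3759055 − 2.2860356)/3 = 2.4058621
R(2,2) = 2.4058621 + (2.4058621 − 2.3902421)/15 = 2.4069034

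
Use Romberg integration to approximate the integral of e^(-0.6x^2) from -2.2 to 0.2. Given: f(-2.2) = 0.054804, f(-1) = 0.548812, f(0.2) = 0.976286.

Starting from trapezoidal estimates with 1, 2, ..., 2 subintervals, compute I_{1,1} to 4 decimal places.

1.2905

I_{0,0} (trapezoid, 1 panel, h=2.4000): 1.237308
I_{1,0} (trapezoid, 2 panels, h=1.2000): 1.277228
I_{1,1} = 1.277228 + (1.277228 − 1.237308)/3 = 1.290535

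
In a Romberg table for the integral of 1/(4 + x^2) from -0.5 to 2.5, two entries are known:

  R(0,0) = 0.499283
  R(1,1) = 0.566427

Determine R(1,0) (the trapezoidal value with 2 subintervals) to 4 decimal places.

0.5496

From R(1,1) = (4·R(1,0) − R(0,0))/3, solve for R(1,0):
4·R(1,0) = 3·0.566427 + 0.499283 = 2.198564
R(1,0) = 0.549641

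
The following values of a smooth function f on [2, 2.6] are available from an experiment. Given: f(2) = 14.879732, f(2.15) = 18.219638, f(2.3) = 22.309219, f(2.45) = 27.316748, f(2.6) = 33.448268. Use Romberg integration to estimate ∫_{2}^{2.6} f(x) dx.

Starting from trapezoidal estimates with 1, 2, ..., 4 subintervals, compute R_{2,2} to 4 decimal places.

13.7545

R_{0,0} (trapezoid, 1 panel, h=0.6000): 14.498400
R_{1,0} (trapezoid, 2 panels, h=0.3000): 13.941966
R_{2,0} (trapezoid, 4 panels, h=0.1500): 13.801441
R_{1,1} = 13.941966 + (13.941966 − 14.498400)/3 = 13.756488
R_{2,1} = 13.801441 + (13.801441 − 13.941966)/3 = 13.754599
R_{2,2} = 13.754599 + (13.754599 − 13.756488)/15 = 13.754473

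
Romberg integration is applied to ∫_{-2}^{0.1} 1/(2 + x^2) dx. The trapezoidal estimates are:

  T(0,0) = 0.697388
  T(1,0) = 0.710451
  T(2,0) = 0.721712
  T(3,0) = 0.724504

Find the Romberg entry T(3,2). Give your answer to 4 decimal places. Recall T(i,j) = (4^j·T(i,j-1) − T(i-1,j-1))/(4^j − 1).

0.7254

T(2,1) = 0.721712 + (0.721712 − 0.710451)/3 = 0.725466
T(3,1) = (4·0.724504 − 0.721712) / 3 = 0.725435
T(3,2) = 0.725435 + (0.725435 − 0.725466)/15 = 0.725433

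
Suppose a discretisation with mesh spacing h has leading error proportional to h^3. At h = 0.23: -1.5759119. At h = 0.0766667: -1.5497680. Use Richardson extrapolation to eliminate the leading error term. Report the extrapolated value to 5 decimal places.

-1.54876

Extrapolated value = (27·A(h/3) − A(h)) / (27 − 1)
= (27·(-1.5497680) − (-1.5759119)) / 26
= -40.2678241 / 26 = -1.5487625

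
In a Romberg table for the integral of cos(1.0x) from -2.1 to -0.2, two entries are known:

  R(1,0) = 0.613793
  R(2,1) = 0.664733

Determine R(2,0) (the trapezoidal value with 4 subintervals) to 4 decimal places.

From R(2,1) = (4·R(2,0) − R(1,0))/3, solve for R(2,0):
4·R(2,0) = 3·0.664733 + 0.613793 = 2.607992
R(2,0) = 0.651998

0.6520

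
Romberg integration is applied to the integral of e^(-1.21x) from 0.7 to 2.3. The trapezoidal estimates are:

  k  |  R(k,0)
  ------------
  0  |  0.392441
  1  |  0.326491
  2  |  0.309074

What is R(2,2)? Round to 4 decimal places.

0.3032

Richardson extrapolation on the trapezoidal column (denominator 4−1=3):
R(1,1) = (4·0.326491 − 0.392441) / 3 = 0.304508
R(2,1) = 0.309074 + (0.309074 − 0.326491)/3 = 0.303268
R(2,2) = (16·0.303268 − 0.304508) / 15 = 0.303185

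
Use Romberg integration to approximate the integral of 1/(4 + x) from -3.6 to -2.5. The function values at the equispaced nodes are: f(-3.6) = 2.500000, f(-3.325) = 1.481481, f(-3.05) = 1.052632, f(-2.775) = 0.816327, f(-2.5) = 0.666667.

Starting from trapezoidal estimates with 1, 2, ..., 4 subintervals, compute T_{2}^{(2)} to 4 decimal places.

1.3240

T_{0}^{(0)} (trapezoid, 1 panel, h=1.1000): 1.741667
T_{1}^{(0)} (trapezoid, 2 panels, h=0.5500): 1.449781
T_{2}^{(0)} (trapezoid, 4 panels, h=0.2750): 1.356788
T_{1}^{(1)} = 1.449781 + (1.449781 − 1.741667)/3 = 1.352486
T_{2}^{(1)} = 1.356788 + (1.356788 − 1.449781)/3 = 1.325790
T_{2}^{(2)} = 1.325790 + (1.325790 − 1.352486)/15 = 1.324010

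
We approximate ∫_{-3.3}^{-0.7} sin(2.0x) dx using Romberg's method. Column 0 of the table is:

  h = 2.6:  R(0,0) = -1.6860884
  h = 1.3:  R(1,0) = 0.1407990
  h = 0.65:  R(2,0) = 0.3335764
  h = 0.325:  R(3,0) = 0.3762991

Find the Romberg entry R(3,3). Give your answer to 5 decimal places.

0.39030

Richardson extrapolation on the trapezoidal column (denominator 4−1=3):
R(1,1) = (4·0.1407990 − (-1.6860884)) / 3 = 0.7497615
R(2,1) = (4·0.3335764 − 0.1407990) / 3 = 0.3978355
R(3,1) = 0.3762991 + (0.3762991 − 0.3335764)/3 = 0.3905400
R(2,2) = 0.3978355 + (0.3978355 − 0.7497615)/15 = 0.3743738
R(3,2) = (16·0.3905400 − 0.3978355) / 15 = 0.3900536
R(3,3) = (64·0.3900536 − 0.3743738) / 63 = 0.3903025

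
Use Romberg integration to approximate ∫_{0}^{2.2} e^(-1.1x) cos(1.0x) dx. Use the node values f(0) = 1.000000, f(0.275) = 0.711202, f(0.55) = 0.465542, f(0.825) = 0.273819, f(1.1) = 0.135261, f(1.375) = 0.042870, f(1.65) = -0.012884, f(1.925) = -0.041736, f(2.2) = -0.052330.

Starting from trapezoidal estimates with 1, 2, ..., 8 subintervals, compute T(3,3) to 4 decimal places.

0.5563

T(0,0) (trapezoid, 1 panel, h=2.2000): 1.042437
T(1,0) (trapezoid, 2 panels, h=1.1000): 0.670006
T(2,0) (trapezoid, 4 panels, h=0.5500): 0.583965
T(3,0) (trapezoid, 8 panels, h=0.2750): 0.563175
T(1,1) = 0.670006 + (0.670006 − 1.042437)/3 = 0.545862
T(2,1) = 0.583965 + (0.583965 − 0.670006)/3 = 0.555285
T(3,1) = 0.563175 + (0.563175 − 0.583965)/3 = 0.556245
T(2,2) = 0.555285 + (0.555285 − 0.545862)/15 = 0.555913
T(3,2) = 0.556245 + (0.556245 − 0.555285)/15 = 0.556309
T(3,3) = 0.556309 + (0.556309 − 0.555913)/63 = 0.556315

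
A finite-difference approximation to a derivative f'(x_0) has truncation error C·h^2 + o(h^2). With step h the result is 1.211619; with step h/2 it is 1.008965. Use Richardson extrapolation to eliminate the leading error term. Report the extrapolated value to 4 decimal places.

0.9414

The leading error scales as h^2; refining by a factor of 2 reduces it by 2^2 = 4.
Extrapolated value = (4·A(h/2) − A(h)) / (4 − 1)
= (4·1.008965 − 1.211619) / 3
= 2.824241 / 3 = 0.941414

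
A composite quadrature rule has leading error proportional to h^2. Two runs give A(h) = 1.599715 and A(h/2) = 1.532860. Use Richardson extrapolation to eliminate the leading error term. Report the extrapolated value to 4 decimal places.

Extrapolated value = (4·A(h/2) − A(h)) / (4 − 1)
= (4·1.532860 − 1.599715) / 3
= 4.531725 / 3 = 1.510575

1.5106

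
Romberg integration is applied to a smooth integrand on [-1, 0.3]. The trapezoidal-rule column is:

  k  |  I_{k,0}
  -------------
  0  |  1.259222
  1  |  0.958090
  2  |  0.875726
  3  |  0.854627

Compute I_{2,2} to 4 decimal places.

I_{1,1} = (4·0.958090 − 1.259222) / 3 = 0.857713
I_{2,1} = 0.875726 + (0.875726 − 0.958090)/3 = 0.848271
I_{2,2} = (16·0.848271 − 0.857713) / 15 = 0.847642

0.8476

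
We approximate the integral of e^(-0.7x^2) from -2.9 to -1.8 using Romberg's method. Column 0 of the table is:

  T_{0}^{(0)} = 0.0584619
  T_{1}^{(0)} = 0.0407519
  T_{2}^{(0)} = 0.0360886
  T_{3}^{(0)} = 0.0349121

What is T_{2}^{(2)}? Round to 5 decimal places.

0.03451

Richardson extrapolation on the trapezoidal column (denominator 4−1=3):
T_{1}^{(1)} = 0.0407519 + (0.0407519 − 0.0584619)/3 = 0.0348486
T_{2}^{(1)} = 0.0360886 + (0.0360886 − 0.0407519)/3 = 0.0345342
T_{2}^{(2)} = 0.0345342 + (0.0345342 − 0.0348486)/15 = 0.0345132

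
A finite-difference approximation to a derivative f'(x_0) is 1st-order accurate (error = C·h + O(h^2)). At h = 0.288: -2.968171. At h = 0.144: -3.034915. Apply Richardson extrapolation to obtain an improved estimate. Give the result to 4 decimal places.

-3.1017

The leading error scales as h; refining by a factor of 2 reduces it by 2^1 = 2.
Extrapolated value = (2·A(h/2) − A(h)) / (2 − 1)
= (2·(-3.034915) − (-2.968171)) / 1
= -3.101659 / 1 = -3.101659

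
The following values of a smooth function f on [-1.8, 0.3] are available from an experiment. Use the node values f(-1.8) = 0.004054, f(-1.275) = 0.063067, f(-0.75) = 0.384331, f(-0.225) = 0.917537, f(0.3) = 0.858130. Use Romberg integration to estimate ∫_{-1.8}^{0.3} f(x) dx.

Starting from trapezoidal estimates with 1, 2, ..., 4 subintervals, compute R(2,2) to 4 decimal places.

0.9806

R(0,0) (trapezoid, 1 panel, h=2.1000): 0.905293
R(1,0) (trapezoid, 2 panels, h=1.0500): 0.856194
R(2,0) (trapezoid, 4 panels, h=0.5250): 0.942914
R(1,1) = 0.856194 + (0.856194 − 0.905293)/3 = 0.839828
R(2,1) = 0.942914 + (0.942914 − 0.856194)/3 = 0.971821
R(2,2) = 0.971821 + (0.971821 − 0.839828)/15 = 0.980621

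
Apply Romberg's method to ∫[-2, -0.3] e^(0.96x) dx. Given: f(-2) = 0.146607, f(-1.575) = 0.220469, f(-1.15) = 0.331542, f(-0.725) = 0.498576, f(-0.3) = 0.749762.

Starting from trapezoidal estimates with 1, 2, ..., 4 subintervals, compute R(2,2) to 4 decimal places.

0.6283

R(0,0) (trapezoid, 1 panel, h=1.7000): 0.761914
R(1,0) (trapezoid, 2 panels, h=0.8500): 0.662768
R(2,0) (trapezoid, 4 panels, h=0.4250): 0.636978
R(1,1) = 0.662768 + (0.662768 − 0.761914)/3 = 0.629719
R(2,1) = 0.636978 + (0.636978 − 0.662768)/3 = 0.628381
R(2,2) = 0.628381 + (0.628381 − 0.629719)/15 = 0.628292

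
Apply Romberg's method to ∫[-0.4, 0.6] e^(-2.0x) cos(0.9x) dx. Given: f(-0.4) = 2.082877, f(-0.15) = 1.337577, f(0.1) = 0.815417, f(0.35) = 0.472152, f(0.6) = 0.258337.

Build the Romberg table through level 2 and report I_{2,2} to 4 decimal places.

0.9343

I_{0,0} (trapezoid, 1 panel, h=1.0000): 1.170607
I_{1,0} (trapezoid, 2 panels, h=0.5000): 0.993012
I_{2,0} (trapezoid, 4 panels, h=0.2500): 0.948938
I_{1,1} = 0.993012 + (0.993012 − 1.170607)/3 = 0.933814
I_{2,1} = 0.948938 + (0.948938 − 0.993012)/3 = 0.934247
I_{2,2} = 0.934247 + (0.934247 − 0.933814)/15 = 0.934276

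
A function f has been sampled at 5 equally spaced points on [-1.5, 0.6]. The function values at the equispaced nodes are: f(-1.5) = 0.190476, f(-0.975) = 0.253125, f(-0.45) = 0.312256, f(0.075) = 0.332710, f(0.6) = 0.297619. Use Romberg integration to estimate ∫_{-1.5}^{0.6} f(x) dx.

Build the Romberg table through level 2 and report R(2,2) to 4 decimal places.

0.6046

R(0,0) (trapezoid, 1 panel, h=2.1000): 0.512500
R(1,0) (trapezoid, 2 panels, h=1.0500): 0.584119
R(2,0) (trapezoid, 4 panels, h=0.5250): 0.599623
R(1,1) = 0.584119 + (0.584119 − 0.512500)/3 = 0.607992
R(2,1) = 0.599623 + (0.599623 − 0.584119)/3 = 0.604791
R(2,2) = 0.604791 + (0.604791 − 0.607992)/15 = 0.604578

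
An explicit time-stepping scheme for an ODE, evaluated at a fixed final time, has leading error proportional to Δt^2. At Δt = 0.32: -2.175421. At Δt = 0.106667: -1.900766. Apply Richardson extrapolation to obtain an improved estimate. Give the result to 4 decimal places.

The leading error scales as Δt^2; refining by a factor of 3 reduces it by 3^2 = 9.
Extrapolated value = (9·A(Δt/3) − A(Δt)) / (9 − 1)
= (9·(-1.900766) − (-2.175421)) / 8
= -14.931473 / 8 = -1.866434

-1.8664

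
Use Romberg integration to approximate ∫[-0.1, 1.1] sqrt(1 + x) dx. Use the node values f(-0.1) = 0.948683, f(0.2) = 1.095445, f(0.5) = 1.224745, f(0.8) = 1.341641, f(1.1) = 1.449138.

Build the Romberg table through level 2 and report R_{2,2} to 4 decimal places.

1.4596

R_{0,0} (trapezoid, 1 panel, h=1.2000): 1.438693
R_{1,0} (trapezoid, 2 panels, h=0.6000): 1.454193
R_{2,0} (trapezoid, 4 panels, h=0.3000): 1.458222
R_{1,1} = 1.454193 + (1.454193 − 1.438693)/3 = 1.459360
R_{2,1} = 1.458222 + (1.458222 − 1.454193)/3 = 1.459565
R_{2,2} = 1.459565 + (1.459565 − 1.459360)/15 = 1.459579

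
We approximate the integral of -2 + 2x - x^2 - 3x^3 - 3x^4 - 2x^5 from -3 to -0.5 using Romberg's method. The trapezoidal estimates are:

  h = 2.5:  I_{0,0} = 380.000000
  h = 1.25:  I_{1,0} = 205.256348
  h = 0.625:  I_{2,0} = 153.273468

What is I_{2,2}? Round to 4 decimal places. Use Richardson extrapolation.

Richardson extrapolation on the trapezoidal column (denominator 4−1=3):
I_{1,1} = (4·205.256348 − 380.000000) / 3 = 147.008464
I_{2,1} = 153.273468 + (153.273468 − 205.256348)/3 = 135.945841
I_{2,2} = (16·135.945841 − 147.008464) / 15 = 135.208333

135.2083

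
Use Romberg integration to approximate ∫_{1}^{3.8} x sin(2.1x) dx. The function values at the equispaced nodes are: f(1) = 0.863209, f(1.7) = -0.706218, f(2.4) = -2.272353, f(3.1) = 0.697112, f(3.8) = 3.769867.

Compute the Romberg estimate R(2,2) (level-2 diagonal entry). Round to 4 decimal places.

R(0,0) (trapezoid, 1 panel, h=2.8000): 6.486306
R(1,0) (trapezoid, 2 panels, h=1.4000): 0.061859
R(2,0) (trapezoid, 4 panels, h=0.7000): 0.024555
R(1,1) = 0.061859 + (0.061859 − 6.486306)/3 = -2.079623
R(2,1) = 0.024555 + (0.024555 − 0.061859)/3 = 0.012120
R(2,2) = 0.012120 + (0.012120 − (-2.079623))/15 = 0.151570

0.1516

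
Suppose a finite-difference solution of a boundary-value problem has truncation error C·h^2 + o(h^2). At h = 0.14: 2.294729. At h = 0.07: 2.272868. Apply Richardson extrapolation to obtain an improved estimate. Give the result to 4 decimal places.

Extrapolated value = (4·A(h/2) − A(h)) / (4 − 1)
= (4·2.272868 − 2.294729) / 3
= 6.796743 / 3 = 2.265581

2.2656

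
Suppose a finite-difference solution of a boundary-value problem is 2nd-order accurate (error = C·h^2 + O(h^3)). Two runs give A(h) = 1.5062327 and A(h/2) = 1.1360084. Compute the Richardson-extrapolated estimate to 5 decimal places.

Extrapolated value = (4·A(h/2) − A(h)) / (4 − 1)
= (4·1.1360084 − 1.5062327) / 3
= 3.0378009 / 3 = 1.0126003

1.01260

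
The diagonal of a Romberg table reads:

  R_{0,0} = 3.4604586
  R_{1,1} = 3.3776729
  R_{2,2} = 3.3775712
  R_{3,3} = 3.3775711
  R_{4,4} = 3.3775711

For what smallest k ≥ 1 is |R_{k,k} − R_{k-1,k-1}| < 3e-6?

|R_{1,1} − R_{0,0}| = 0.0827857 ≥ 3e-6
|R_{2,2} − R_{1,1}| = 0.0001017 ≥ 3e-6
|R_{3,3} − R_{2,2}| = 0.0000001 < 3e-6

k = 3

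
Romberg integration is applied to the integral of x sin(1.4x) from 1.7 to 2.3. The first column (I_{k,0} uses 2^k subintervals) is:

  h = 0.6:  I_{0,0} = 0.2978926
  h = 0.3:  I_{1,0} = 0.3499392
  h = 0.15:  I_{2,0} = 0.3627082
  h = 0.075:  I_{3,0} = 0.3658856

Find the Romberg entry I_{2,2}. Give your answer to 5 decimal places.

0.36694

I_{1,1} = 0.3499392 + (0.3499392 − 0.2978926)/3 = 0.3672881
I_{2,1} = 0.3627082 + (0.3627082 − 0.3499392)/3 = 0.3669645
I_{2,2} = (16·0.3669645 − 0.3672881) / 15 = 0.3669429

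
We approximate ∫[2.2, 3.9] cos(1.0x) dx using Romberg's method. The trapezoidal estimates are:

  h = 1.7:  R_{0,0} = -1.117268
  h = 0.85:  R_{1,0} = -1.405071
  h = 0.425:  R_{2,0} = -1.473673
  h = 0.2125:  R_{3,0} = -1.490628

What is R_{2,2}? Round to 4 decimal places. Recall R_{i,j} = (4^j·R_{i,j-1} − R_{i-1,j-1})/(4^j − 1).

-1.4962

Richardson extrapolation on the trapezoidal column (denominator 4−1=3):
R_{1,1} = (4·(-1.405071) − (-1.117268)) / 3 = -1.501005
R_{2,1} = -1.473673 + (-1.473673 − (-1.405071))/3 = -1.496540
R_{2,2} = (16·(-1.496540) − (-1.501005)) / 15 = -1.496242
(Column j=1 coincides with Simpson's rule on the same nodes.)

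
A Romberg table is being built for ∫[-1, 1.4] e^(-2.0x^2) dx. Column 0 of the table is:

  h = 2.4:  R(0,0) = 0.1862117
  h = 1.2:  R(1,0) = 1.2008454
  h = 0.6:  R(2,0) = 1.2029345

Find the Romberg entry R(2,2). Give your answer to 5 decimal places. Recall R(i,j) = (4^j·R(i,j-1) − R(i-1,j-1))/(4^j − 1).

Richardson extrapolation on the trapezoidal column (denominator 4−1=3):
R(1,1) = 1.2008454 + (1.2008454 − 0.1862117)/3 = 1.5390566
R(2,1) = (4·1.2029345 − 1.2008454) / 3 = 1.2036309
R(2,2) = (16·1.2036309 − 1.5390566) / 15 = 1.1812692

1.18127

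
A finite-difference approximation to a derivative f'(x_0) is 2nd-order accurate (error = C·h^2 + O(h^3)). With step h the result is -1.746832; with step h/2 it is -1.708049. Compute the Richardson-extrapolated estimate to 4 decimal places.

The leading error scales as h^2; refining by a factor of 2 reduces it by 2^2 = 4.
Extrapolated value = (4·A(h/2) − A(h)) / (4 − 1)
= (4·(-1.708049) − (-1.746832)) / 3
= -5.085364 / 3 = -1.695121

-1.6951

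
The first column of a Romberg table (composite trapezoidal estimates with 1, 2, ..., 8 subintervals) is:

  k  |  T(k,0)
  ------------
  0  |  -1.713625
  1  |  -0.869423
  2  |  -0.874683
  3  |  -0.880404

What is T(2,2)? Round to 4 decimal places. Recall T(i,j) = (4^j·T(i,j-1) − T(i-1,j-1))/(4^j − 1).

-0.8957

T(1,1) = -0.869423 + (-0.869423 − (-1.713625))/3 = -0.588022
T(2,1) = (4·(-0.874683) − (-0.869423)) / 3 = -0.876436
T(2,2) = (16·(-0.876436) − (-0.588022)) / 15 = -0.895664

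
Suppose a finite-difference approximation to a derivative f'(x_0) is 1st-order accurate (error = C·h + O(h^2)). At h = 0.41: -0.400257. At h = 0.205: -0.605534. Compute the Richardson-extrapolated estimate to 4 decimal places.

-0.8108

Extrapolated value = (2·A(h/2) − A(h)) / (2 − 1)
= (2·(-0.605534) − (-0.400257)) / 1
= -0.810811 / 1 = -0.810811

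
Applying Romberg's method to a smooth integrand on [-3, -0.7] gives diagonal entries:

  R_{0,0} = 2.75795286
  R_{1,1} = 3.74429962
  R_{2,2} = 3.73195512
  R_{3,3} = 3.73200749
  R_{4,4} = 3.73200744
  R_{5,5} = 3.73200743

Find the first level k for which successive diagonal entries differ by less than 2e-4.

k = 3

|R_{1,1} − R_{0,0}| = 0.98634676 ≥ 2e-4
|R_{2,2} − R_{1,1}| = 0.01234450 ≥ 2e-4
|R_{3,3} − R_{2,2}| = 0.00005237 < 2e-4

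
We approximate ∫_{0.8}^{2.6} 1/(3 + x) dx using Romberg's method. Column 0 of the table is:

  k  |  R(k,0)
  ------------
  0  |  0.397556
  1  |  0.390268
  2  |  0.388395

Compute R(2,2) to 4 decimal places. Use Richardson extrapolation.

0.3878

Richardson extrapolation on the trapezoidal column (denominator 4−1=3):
R(1,1) = 0.390268 + (0.390268 − 0.397556)/3 = 0.387839
R(2,1) = (4·0.388395 − 0.390268) / 3 = 0.387771
R(2,2) = (16·0.387771 − 0.387839) / 15 = 0.387766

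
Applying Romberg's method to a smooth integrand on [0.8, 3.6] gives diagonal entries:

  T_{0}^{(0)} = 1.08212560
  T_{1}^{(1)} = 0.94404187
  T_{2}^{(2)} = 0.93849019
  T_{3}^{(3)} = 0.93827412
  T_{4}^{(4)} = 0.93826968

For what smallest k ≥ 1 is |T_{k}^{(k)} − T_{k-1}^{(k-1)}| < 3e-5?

|T_{1}^{(1)} − T_{0}^{(0)}| = 0.13808373 ≥ 3e-5
|T_{2}^{(2)} − T_{1}^{(1)}| = 0.00555168 ≥ 3e-5
|T_{3}^{(3)} − T_{2}^{(2)}| = 0.00021607 ≥ 3e-5
|T_{4}^{(4)} − T_{3}^{(3)}| = 0.00000444 < 3e-5

k = 4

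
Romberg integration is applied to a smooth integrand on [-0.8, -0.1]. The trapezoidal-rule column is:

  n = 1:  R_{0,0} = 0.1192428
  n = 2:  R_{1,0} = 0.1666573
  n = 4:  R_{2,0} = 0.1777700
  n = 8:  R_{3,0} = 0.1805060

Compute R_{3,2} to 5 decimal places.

Richardson extrapolation on the trapezoidal column (denominator 4−1=3):
R_{2,1} = 0.1777700 + (0.1777700 − 0.1666573)/3 = 0.1814742
R_{3,1} = 0.1805060 + (0.1805060 − 0.1777700)/3 = 0.1814180
R_{3,2} = 0.1814180 + (0.1814180 − 0.1814742)/15 = 0.1814143
(Column j=1 coincides with Simpson's rule on the same nodes.)

0.18141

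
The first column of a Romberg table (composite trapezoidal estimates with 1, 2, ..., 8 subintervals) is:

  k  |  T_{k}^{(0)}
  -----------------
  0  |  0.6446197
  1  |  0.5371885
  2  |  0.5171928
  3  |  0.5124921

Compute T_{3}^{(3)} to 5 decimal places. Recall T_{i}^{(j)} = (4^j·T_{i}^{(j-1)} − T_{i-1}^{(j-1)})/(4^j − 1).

Richardson extrapolation on the trapezoidal column (denominator 4−1=3):
T_{1}^{(1)} = (4·0.5371885 − 0.6446197) / 3 = 0.5013781
T_{2}^{(1)} = (4·0.5171928 − 0.5371885) / 3 = 0.5105276
T_{3}^{(1)} = (4·0.5124921 − 0.5171928) / 3 = 0.5109252
T_{2}^{(2)} = 0.5105276 + (0.5105276 − 0.5013781)/15 = 0.5111376
T_{3}^{(2)} = 0.5109252 + (0.5109252 − 0.5105276)/15 = 0.5109517
T_{3}^{(3)} = 0.5109517 + (0.5109517 − 0.5111376)/63 = 0.5109487

0.51095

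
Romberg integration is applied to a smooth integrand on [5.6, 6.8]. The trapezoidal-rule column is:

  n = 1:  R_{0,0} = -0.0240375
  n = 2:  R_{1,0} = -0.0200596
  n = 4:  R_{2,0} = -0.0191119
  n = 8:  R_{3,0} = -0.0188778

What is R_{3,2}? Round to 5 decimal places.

Richardson extrapolation on the trapezoidal column (denominator 4−1=3):
R_{2,1} = (4·(-0.0191119) − (-0.0200596)) / 3 = -0.0187960
R_{3,1} = (4·(-0.0188778) − (-0.0191119)) / 3 = -0.0187998
R_{3,2} = (16·(-0.0187998) − (-0.0187960)) / 15 = -0.0188001

-0.01880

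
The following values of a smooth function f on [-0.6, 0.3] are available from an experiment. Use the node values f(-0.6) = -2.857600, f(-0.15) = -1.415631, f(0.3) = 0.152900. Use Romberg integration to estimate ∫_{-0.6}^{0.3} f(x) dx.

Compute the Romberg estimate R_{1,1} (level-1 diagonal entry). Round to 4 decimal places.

R_{0,0} (trapezoid, 1 panel, h=0.9000): -1.217115
R_{1,0} (trapezoid, 2 panels, h=0.4500): -1.245591
R_{1,1} = -1.245591 + (-1.245591 − (-1.217115))/3 = -1.255083

-1.2551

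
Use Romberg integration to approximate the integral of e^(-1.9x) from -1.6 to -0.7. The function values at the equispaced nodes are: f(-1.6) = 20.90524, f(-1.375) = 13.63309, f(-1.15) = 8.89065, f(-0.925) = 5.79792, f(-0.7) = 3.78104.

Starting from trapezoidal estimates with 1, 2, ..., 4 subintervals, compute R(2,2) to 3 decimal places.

9.013

R(0,0) (trapezoid, 1 panel, h=0.9000): 11.10883
R(1,0) (trapezoid, 2 panels, h=0.4500): 9.55521
R(2,0) (trapezoid, 4 panels, h=0.2250): 9.14958
R(1,1) = 9.55521 + (9.55521 − 11.10883)/3 = 9.03734
R(2,1) = 9.14958 + (9.14958 − 9.55521)/3 = 9.01437
R(2,2) = 9.01437 + (9.01437 − 9.03734)/15 = 9.01284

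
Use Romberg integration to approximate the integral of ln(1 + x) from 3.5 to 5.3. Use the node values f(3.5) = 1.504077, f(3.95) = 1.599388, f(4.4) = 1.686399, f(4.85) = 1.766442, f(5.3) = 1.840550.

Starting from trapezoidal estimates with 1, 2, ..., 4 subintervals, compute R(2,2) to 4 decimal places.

3.0271

R(0,0) (trapezoid, 1 panel, h=1.8000): 3.010164
R(1,0) (trapezoid, 2 panels, h=0.9000): 3.022841
R(2,0) (trapezoid, 4 panels, h=0.4500): 3.026044
R(1,1) = 3.022841 + (3.022841 − 3.010164)/3 = 3.027067
R(2,1) = 3.026044 + (3.026044 − 3.022841)/3 = 3.027112
R(2,2) = 3.027112 + (3.027112 − 3.027067)/15 = 3.027115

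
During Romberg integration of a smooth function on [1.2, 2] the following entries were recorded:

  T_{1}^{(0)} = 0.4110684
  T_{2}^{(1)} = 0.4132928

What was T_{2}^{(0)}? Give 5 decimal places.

From T_{2}^{(1)} = (4·T_{2}^{(0)} − T_{1}^{(0)})/3, solve for T_{2}^{(0)}:
4·T_{2}^{(0)} = 3·0.4132928 + 0.4110684 = 1.6509468
T_{2}^{(0)} = 0.4127367

0.41274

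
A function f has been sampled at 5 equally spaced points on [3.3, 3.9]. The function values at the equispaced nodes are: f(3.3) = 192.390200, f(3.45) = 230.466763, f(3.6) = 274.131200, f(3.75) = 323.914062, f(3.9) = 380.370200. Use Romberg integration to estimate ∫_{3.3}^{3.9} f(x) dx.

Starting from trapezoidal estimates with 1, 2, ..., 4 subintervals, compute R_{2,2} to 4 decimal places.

166.9272

R_{0,0} (trapezoid, 1 panel, h=0.6000): 171.828120
R_{1,0} (trapezoid, 2 panels, h=0.3000): 168.153420
R_{2,0} (trapezoid, 4 panels, h=0.1500): 167.233834
R_{1,1} = 168.153420 + (168.153420 − 171.828120)/3 = 166.928520
R_{2,1} = 167.233834 + (167.233834 − 168.153420)/3 = 166.927305
R_{2,2} = 166.927305 + (166.927305 − 166.928520)/15 = 166.927224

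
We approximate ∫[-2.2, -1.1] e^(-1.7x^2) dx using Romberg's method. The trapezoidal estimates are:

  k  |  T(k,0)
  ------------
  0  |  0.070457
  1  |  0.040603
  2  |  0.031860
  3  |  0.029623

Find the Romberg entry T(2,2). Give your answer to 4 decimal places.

T(1,1) = 0.040603 + (0.040603 − 0.070457)/3 = 0.030652
T(2,1) = 0.031860 + (0.031860 − 0.040603)/3 = 0.028946
T(2,2) = 0.028946 + (0.028946 − 0.030652)/15 = 0.028832

0.0288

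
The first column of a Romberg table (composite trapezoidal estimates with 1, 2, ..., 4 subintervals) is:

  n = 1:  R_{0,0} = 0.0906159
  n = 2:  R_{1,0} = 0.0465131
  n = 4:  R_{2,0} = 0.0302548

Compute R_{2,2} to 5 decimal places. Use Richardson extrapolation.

Richardson extrapolation on the trapezoidal column (denominator 4−1=3):
R_{1,1} = 0.0465131 + (0.0465131 − 0.0906159)/3 = 0.0318122
R_{2,1} = (4·0.0302548 − 0.0465131) / 3 = 0.0248354
R_{2,2} = (16·0.0248354 − 0.0318122) / 15 = 0.0243703
(Column j=1 coincides with Simpson's rule on the same nodes.)

0.02437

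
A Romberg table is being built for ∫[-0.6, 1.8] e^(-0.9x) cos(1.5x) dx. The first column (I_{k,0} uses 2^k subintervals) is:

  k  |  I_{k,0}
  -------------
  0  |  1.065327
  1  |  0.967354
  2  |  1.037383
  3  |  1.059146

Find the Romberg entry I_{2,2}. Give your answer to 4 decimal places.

Richardson extrapolation on the trapezoidal column (denominator 4−1=3):
I_{1,1} = 0.967354 + (0.967354 − 1.065327)/3 = 0.934696
I_{2,1} = 1.037383 + (1.037383 − 0.967354)/3 = 1.060726
I_{2,2} = 1.060726 + (1.060726 − 0.934696)/15 = 1.069128

1.0691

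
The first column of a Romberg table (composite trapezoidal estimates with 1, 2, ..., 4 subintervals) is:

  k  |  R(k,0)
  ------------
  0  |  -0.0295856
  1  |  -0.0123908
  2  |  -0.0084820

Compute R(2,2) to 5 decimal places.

-0.00721

R(1,1) = (4·(-0.0123908) − (-0.0295856)) / 3 = -0.0066592
R(2,1) = -0.0084820 + (-0.0084820 − (-0.0123908))/3 = -0.0071791
R(2,2) = -0.0071791 + (-0.0071791 − (-0.0066592))/15 = -0.0072138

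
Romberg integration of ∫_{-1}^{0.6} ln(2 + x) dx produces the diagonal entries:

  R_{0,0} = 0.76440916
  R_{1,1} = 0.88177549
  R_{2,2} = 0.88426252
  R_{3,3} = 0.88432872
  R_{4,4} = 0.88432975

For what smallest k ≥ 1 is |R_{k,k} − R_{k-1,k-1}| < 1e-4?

|R_{1,1} − R_{0,0}| = 0.11736633 ≥ 1e-4
|R_{2,2} − R_{1,1}| = 0.00248703 ≥ 1e-4
|R_{3,3} − R_{2,2}| = 0.00006620 < 1e-4

k = 3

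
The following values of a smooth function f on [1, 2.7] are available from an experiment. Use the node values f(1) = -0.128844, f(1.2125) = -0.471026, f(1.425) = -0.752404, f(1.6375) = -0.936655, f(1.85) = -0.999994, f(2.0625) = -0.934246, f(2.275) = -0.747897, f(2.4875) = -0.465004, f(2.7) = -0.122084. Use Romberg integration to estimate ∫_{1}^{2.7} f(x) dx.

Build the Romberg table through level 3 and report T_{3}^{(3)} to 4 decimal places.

-1.1672

T_{0}^{(0)} (trapezoid, 1 panel, h=1.7000): -0.213289
T_{1}^{(0)} (trapezoid, 2 panels, h=0.8500): -0.956639
T_{2}^{(0)} (trapezoid, 4 panels, h=0.4250): -1.115948
T_{3}^{(0)} (trapezoid, 8 panels, h=0.2125): -1.154447
T_{1}^{(1)} = -0.956639 + (-0.956639 − (-0.213289))/3 = -1.204422
T_{2}^{(1)} = -1.115948 + (-1.115948 − (-0.956639))/3 = -1.169051
T_{3}^{(1)} = -1.154447 + (-1.154447 − (-1.115948))/3 = -1.167280
T_{2}^{(2)} = -1.169051 + (-1.169051 − (-1.204422))/15 = -1.166693
T_{3}^{(2)} = -1.167280 + (-1.167280 − (-1.169051))/15 = -1.167162
T_{3}^{(3)} = -1.167162 + (-1.167162 − (-1.166693))/63 = -1.167169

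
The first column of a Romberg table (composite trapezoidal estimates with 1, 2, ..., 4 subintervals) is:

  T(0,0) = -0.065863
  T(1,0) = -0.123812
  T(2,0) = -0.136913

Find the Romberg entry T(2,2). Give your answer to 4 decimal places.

Richardson extrapolation on the trapezoidal column (denominator 4−1=3):
T(1,1) = -0.123812 + (-0.123812 − (-0.065863))/3 = -0.143128
T(2,1) = (4·(-0.136913) − (-0.123812)) / 3 = -0.141280
T(2,2) = (16·(-0.141280) − (-0.143128)) / 15 = -0.141157

-0.1412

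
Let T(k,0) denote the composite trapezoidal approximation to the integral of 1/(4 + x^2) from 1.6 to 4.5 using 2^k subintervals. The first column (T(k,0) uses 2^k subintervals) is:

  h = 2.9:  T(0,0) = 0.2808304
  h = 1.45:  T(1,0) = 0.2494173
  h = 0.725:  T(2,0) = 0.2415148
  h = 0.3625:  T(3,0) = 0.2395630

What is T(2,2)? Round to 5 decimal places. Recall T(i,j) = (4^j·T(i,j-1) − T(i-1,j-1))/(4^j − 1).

0.23888

T(1,1) = 0.2494173 + (0.2494173 − 0.2808304)/3 = 0.2389463
T(2,1) = (4·0.2415148 − 0.2494173) / 3 = 0.2388806
T(2,2) = (16·0.2388806 − 0.2389463) / 15 = 0.2388762
(Column j=1 coincides with Simpson's rule on the same nodes.)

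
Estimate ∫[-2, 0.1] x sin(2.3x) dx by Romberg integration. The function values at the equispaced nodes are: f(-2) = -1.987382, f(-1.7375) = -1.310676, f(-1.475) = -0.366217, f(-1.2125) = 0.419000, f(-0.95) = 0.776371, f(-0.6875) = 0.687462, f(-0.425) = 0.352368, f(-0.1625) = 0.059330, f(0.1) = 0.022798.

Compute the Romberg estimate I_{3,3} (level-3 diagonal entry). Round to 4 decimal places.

-0.0893

I_{0,0} (trapezoid, 1 panel, h=2.1000): -2.062813
I_{1,0} (trapezoid, 2 panels, h=1.0500): -0.216217
I_{2,0} (trapezoid, 4 panels, h=0.5250): -0.115379
I_{3,0} (trapezoid, 8 panels, h=0.2625): -0.095722
I_{1,1} = -0.216217 + (-0.216217 − (-2.062813))/3 = 0.399315
I_{2,1} = -0.115379 + (-0.115379 − (-0.216217))/3 = -0.081766
I_{3,1} = -0.095722 + (-0.095722 − (-0.115379))/3 = -0.089170
I_{2,2} = -0.081766 + (-0.081766 − 0.399315)/15 = -0.113838
I_{3,2} = -0.089170 + (-0.089170 − (-0.081766))/15 = -0.089664
I_{3,3} = -0.089664 + (-0.089664 − (-0.113838))/63 = -0.089280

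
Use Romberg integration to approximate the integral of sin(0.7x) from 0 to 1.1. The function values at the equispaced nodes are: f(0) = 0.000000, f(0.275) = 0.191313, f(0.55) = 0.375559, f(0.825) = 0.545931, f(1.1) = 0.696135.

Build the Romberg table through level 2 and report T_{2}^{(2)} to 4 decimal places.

0.4030

T_{0}^{(0)} (trapezoid, 1 panel, h=1.1000): 0.382874
T_{1}^{(0)} (trapezoid, 2 panels, h=0.5500): 0.397995
T_{2}^{(0)} (trapezoid, 4 panels, h=0.2750): 0.401739
T_{1}^{(1)} = 0.397995 + (0.397995 − 0.382874)/3 = 0.403035
T_{2}^{(1)} = 0.401739 + (0.401739 − 0.397995)/3 = 0.402987
T_{2}^{(2)} = 0.402987 + (0.402987 − 0.403035)/15 = 0.402984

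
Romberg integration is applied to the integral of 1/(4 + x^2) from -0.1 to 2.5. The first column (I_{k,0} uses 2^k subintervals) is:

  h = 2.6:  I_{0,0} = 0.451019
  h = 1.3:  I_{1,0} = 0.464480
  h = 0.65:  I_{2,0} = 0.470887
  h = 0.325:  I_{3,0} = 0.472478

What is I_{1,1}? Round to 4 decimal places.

Richardson extrapolation on the trapezoidal column (denominator 4−1=3):
I_{1,1} = 0.464480 + (0.464480 − 0.451019)/3 = 0.468967

0.4690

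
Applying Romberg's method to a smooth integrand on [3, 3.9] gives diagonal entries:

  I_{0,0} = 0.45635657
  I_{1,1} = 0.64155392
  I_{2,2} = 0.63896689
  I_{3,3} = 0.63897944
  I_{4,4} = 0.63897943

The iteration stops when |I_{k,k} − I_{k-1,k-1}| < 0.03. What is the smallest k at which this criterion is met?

k = 2

|I_{1,1} − I_{0,0}| = 0.18519735 ≥ 0.03
|I_{2,2} − I_{1,1}| = 0.00258703 < 0.03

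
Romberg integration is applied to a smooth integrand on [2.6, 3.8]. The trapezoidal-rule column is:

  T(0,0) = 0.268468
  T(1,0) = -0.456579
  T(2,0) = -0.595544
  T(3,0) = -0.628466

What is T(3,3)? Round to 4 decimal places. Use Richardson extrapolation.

-0.6393

T(1,1) = -0.456579 + (-0.456579 − 0.268468)/3 = -0.698261
T(2,1) = (4·(-0.595544) − (-0.456579)) / 3 = -0.641866
T(3,1) = -0.628466 + (-0.628466 − (-0.595544))/3 = -0.639440
T(2,2) = -0.641866 + (-0.641866 − (-0.698261))/15 = -0.638106
T(3,2) = (16·(-0.639440) − (-0.641866)) / 15 = -0.639278
T(3,3) = -0.639278 + (-0.639278 − (-0.638106))/63 = -0.639297
(Column j=1 coincides with Simpson's rule on the same nodes.)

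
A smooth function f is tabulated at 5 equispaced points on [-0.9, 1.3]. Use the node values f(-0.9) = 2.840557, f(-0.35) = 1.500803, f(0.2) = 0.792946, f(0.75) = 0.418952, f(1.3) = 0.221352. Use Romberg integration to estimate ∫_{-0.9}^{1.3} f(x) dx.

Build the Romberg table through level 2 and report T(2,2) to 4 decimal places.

T(0,0) (trapezoid, 1 panel, h=2.2000): 3.368100
T(1,0) (trapezoid, 2 panels, h=1.1000): 2.556291
T(2,0) (trapezoid, 4 panels, h=0.5500): 2.334011
T(1,1) = 2.556291 + (2.556291 − 3.368100)/3 = 2.285688
T(2,1) = 2.334011 + (2.334011 − 2.556291)/3 = 2.259918
T(2,2) = 2.259918 + (2.259918 − 2.285688)/15 = 2.258200

2.2582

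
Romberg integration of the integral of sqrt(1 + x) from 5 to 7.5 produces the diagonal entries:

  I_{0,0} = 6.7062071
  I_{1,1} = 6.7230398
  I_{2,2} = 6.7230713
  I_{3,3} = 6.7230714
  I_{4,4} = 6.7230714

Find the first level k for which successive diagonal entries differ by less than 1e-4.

k = 2

|I_{1,1} − I_{0,0}| = 0.0168327 ≥ 1e-4
|I_{2,2} − I_{1,1}| = 0.0000315 < 1e-4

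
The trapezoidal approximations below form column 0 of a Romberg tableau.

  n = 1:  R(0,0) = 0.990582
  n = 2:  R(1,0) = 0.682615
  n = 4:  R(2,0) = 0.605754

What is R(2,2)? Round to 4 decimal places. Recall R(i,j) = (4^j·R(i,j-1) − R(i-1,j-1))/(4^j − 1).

0.5801

Richardson extrapolation on the trapezoidal column (denominator 4−1=3):
R(1,1) = (4·0.682615 − 0.990582) / 3 = 0.579959
R(2,1) = (4·0.605754 − 0.682615) / 3 = 0.580134
R(2,2) = (16·0.580134 − 0.579959) / 15 = 0.580146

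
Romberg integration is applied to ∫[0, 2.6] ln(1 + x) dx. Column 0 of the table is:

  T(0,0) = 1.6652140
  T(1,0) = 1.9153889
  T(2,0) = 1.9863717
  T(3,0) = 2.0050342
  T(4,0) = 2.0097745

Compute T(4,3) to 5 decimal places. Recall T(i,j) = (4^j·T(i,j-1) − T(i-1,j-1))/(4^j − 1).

2.01136

Richardson extrapolation on the trapezoidal column (denominator 4−1=3):
T(2,1) = 1.9863717 + (1.9863717 − 1.9153889)/3 = 2.0100326
T(3,1) = 2.0050342 + (2.0050342 − 1.9863717)/3 = 2.0112550
T(4,1) = 2.0097745 + (2.0097745 − 2.0050342)/3 = 2.0113546
T(3,2) = (16·2.0112550 − 2.0100326) / 15 = 2.0113365
T(4,2) = (16·2.0113546 − 2.0112550) / 15 = 2.0113612
T(4,3) = (64·2.0113612 − 2.0113365) / 63 = 2.0113616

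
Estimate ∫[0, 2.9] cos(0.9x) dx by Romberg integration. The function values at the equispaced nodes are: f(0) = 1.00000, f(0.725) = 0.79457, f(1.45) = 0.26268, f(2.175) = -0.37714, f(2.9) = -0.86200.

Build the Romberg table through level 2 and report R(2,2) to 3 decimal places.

R(0,0) (trapezoid, 1 panel, h=2.9000): 0.20010
R(1,0) (trapezoid, 2 panels, h=1.4500): 0.48094
R(2,0) (trapezoid, 4 panels, h=0.7250): 0.54310
R(1,1) = 0.48094 + (0.48094 − 0.20010)/3 = 0.57455
R(2,1) = 0.54310 + (0.54310 − 0.48094)/3 = 0.56382
R(2,2) = 0.56382 + (0.56382 − 0.57455)/15 = 0.56310

0.563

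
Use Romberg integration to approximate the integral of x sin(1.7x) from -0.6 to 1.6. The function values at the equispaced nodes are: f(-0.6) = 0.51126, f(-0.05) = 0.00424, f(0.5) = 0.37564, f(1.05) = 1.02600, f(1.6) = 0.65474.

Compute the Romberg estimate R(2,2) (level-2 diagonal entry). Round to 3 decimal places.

R(0,0) (trapezoid, 1 panel, h=2.2000): 1.28260
R(1,0) (trapezoid, 2 panels, h=1.1000): 1.05450
R(2,0) (trapezoid, 4 panels, h=0.5500): 1.09388
R(1,1) = 1.05450 + (1.05450 − 1.28260)/3 = 0.97847
R(2,1) = 1.09388 + (1.09388 − 1.05450)/3 = 1.10701
R(2,2) = 1.10701 + (1.10701 − 0.97847)/15 = 1.11558

1.116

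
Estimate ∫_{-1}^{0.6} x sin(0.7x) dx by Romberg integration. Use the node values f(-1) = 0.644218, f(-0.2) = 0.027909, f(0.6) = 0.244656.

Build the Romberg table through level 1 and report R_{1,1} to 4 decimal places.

R_{0,0} (trapezoid, 1 panel, h=1.6000): 0.711099
R_{1,0} (trapezoid, 2 panels, h=0.8000): 0.377877
R_{1,1} = 0.377877 + (0.377877 − 0.711099)/3 = 0.266803

0.2668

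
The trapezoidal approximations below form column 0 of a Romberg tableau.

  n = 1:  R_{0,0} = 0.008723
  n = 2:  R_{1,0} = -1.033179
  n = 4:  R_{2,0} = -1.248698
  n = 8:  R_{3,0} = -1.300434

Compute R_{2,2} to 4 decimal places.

R_{1,1} = (4·(-1.033179) − 0.008723) / 3 = -1.380480
R_{2,1} = -1.248698 + (-1.248698 − (-1.033179))/3 = -1.320538
R_{2,2} = (16·(-1.320538) − (-1.380480)) / 15 = -1.316542
(Column j=1 coincides with Simpson's rule on the same nodes.)

-1.3165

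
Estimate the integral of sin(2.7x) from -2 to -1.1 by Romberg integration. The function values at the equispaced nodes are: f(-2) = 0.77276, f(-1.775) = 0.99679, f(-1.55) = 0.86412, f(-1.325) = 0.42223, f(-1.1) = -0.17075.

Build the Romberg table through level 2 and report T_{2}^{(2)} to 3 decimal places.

0.600

T_{0}^{(0)} (trapezoid, 1 panel, h=0.9000): 0.27090
T_{1}^{(0)} (trapezoid, 2 panels, h=0.4500): 0.52431
T_{2}^{(0)} (trapezoid, 4 panels, h=0.2250): 0.58143
T_{1}^{(1)} = 0.52431 + (0.52431 − 0.27090)/3 = 0.60878
T_{2}^{(1)} = 0.58143 + (0.58143 − 0.52431)/3 = 0.60047
T_{2}^{(2)} = 0.60047 + (0.60047 − 0.60878)/15 = 0.59992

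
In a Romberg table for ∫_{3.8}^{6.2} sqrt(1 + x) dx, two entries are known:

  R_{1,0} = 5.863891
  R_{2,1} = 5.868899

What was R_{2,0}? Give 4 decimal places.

5.8676

From R_{2,1} = (4·R_{2,0} − R_{1,0})/3, solve for R_{2,0}:
4·R_{2,0} = 3·5.868899 + 5.863891 = 23.470588
R_{2,0} = 5.867647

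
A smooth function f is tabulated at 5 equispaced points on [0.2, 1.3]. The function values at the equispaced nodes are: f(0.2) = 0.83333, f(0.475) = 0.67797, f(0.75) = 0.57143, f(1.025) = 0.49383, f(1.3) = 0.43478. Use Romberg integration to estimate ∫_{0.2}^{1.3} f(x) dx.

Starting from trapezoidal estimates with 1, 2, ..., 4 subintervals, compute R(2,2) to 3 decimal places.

0.651

R(0,0) (trapezoid, 1 panel, h=1.1000): 0.69746
R(1,0) (trapezoid, 2 panels, h=0.5500): 0.66302
R(2,0) (trapezoid, 4 panels, h=0.2750): 0.65375
R(1,1) = 0.66302 + (0.66302 − 0.69746)/3 = 0.65154
R(2,1) = 0.65375 + (0.65375 − 0.66302)/3 = 0.65066
R(2,2) = 0.65066 + (0.65066 − 0.65154)/15 = 0.65060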